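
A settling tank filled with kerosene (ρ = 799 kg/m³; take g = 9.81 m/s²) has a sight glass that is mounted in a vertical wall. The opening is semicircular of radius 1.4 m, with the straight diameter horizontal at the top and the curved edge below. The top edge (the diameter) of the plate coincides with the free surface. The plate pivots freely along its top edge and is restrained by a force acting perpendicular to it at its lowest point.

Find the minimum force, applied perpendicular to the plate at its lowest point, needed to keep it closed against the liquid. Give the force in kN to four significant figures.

γ = ρg = 799 × 9.81 / 1000 = 7.83819 kN/m³.
The centroid of a semicircle lies 4r/(3π) = 0.594178 m from the diameter, here below the top edge, so the centroid depth is h_c = 0.594178 m.
A = πr²/2 = π × 1.4²/2 = 3.07876 m².
Resultant F = γ·h_c·A = 7.83819 × 0.594178 × 3.07876 = 14.3386 kN.
I_c = (π/8 − 8/(9π))·r⁴ = 0.109757 × 1.4⁴ = 0.421642 m⁴.
Centre of pressure: y_p = y_c + I_c/(y_c·A) = 0.594178 + 0.421642/(0.594178 × 3.07876) = 0.594178 + 0.23049 = 0.824668 m along the plane.
The resultant acts 0.594178 + 0.23049 = 0.824668 m (along the plate) below the hinge at the top edge, so the moment about the hinge is M = F × 0.824668 = 14.3386 × 0.824668 = 11.8246 kN·m.
A normal force at the bottom, 1.4 m from the hinge, must supply this moment: P = 11.8246/1.4 = 8.44614 kN.

P ≈ 8.446 kN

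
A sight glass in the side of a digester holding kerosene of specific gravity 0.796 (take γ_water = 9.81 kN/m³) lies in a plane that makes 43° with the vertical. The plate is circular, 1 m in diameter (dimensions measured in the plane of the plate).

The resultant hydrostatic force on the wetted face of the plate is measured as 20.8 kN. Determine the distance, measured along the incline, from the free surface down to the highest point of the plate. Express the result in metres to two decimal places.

y_top ≈ 4.14 m

γ = 0.796 × 9.81 = 7.80876 kN/m³.
A = π(0.5)² = 0.785398 m².
From F = γ·h_c·A, the centroid depth is h_c = 20.8/(7.80876 × 0.785398) = 3.3915 m.
The plate makes 43° with the vertical, i.e. θ = 90° − 43° = 47° to the horizontal. Measuring y along the incline from the free-surface line, vertical depth h = y·sinθ with sinθ = 0.731354.
Along the incline, y_c = h_c/sinθ = 3.3915/0.731354 = 4.63729 m.
The centroid is at the centre, 0.5 m below the top of the plate, so the highest point sits at y_top = 4.63729 − 0.5 = 4.13729 m along the incline.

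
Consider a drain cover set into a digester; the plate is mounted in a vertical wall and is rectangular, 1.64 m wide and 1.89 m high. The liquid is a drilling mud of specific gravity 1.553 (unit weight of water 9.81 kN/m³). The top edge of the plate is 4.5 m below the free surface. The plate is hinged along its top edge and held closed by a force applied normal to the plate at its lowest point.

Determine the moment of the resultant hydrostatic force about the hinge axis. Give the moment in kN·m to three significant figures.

γ = 1.553 × 9.81 = 15.23493 kN/m³.
The centroid lies 1.89/2 = 0.945 m below the top edge, so the centroid depth is h_c = 4.5 + 0.945 = 5.445 m.
A = 1.64 × 1.89 = 3.0996 m².
Resultant F = γ·h_c·A = 15.23493 × 5.445 × 3.0996 = 257.125 kN.
I_c = b·h³/12 = 1.64 × 1.89³/12 = 0.922673 m⁴.
Centre of pressure: y_p = y_c + I_c/(y_c·A) = 5.445 + 0.922673/(5.445 × 3.0996) = 5.445 + 0.0546694 = 5.49967 m along the plane.
The resultant acts 0.945 + 0.0546694 = 0.999669 m (along the plate) below the hinge at the top edge, so the moment about the hinge is M = F × 0.999669 = 257.125 × 0.999669 = 257.04 kN·m.

M ≈ 257 kN·m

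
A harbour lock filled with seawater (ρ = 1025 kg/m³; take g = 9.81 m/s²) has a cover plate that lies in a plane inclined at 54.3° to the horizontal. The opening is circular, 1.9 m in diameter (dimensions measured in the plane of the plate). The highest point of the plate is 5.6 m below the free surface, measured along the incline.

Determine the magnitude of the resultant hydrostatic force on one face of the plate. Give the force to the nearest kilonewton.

F ≈ 152 kN

γ = ρg = 1025 × 9.81 / 1000 = 10.05525 kN/m³.
Let θ = 54.3° be the plate's angle to the horizontal; measure y along the incline from where the plane meets the free surface. Vertical depth h = y·sinθ with sinθ = 0.812084.
The centroid is at the centre, 0.95 m below the top of the plate, so y_c = 5.6 + 0.95 = 6.55 m and h_c = 6.55 × 0.812084 = 5.31915 m.
A = π(0.95)² = 2.83529 m².
Resultant F = γ·h_c·A = 10.05525 × 5.31915 × 2.83529 = 151.647 kN.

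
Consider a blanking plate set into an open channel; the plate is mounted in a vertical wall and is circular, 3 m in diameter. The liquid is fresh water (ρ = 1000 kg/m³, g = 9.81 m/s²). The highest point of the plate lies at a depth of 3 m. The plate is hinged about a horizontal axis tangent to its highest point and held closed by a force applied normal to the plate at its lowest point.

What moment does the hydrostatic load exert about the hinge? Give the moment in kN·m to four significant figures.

M ≈ 507.1 kN·m

γ = ρg = 1000 × 9.81 = 9810 N/m³ = 9.81 kN/m³.
The centroid is at the centre, 1.5 m below the top of the plate, so the centroid depth is h_c = 3 + 1.5 = 4.5 m.
A = π(1.5)² = 7.06858 m².
Resultant F = γ·h_c·A = 9.81 × 4.5 × 7.06858 = 312.042 kN.
I_c = πr⁴/4 = π × 1.5⁴/4 = 3.97608 m⁴.
Centre of pressure: y_p = y_c + I_c/(y_c·A) = 4.5 + 3.97608/(4.5 × 7.06858) = 4.5 + 0.125 = 4.625 m along the plane.
The resultant acts 1.5 + 0.125 = 1.625 m (along the plate) below the hinge at the top edge, so the moment about the hinge is M = F × 1.625 = 312.042 × 1.625 = 507.068 kN·m.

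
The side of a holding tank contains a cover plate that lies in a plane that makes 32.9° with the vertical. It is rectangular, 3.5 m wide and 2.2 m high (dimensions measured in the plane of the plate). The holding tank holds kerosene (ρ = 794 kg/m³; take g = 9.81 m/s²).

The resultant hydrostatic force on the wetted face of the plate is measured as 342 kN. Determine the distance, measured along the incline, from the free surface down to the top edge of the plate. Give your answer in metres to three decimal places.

y_top ≈ 5.691 m

γ = ρg = 794 × 9.81 / 1000 = 7.78914 kN/m³.
A = 3.5 × 2.2 = 7.7 m².
From F = γ·h_c·A, the centroid depth is h_c = 342/(7.78914 × 7.7) = 5.70224 m.
The plate makes 32.9° with the vertical, i.e. θ = 90° − 32.9° = 57.1° to the horizontal. Measuring y along the incline from the free-surface line, vertical depth h = y·sinθ with sinθ = 0.839620.
Along the incline, y_c = h_c/sinθ = 5.70224/0.839620 = 6.79145 m.
The centroid lies 2.2/2 = 1.1 m below the top edge, so the top edge sits at y_top = 6.79145 − 1.1 = 5.69145 m along the incline.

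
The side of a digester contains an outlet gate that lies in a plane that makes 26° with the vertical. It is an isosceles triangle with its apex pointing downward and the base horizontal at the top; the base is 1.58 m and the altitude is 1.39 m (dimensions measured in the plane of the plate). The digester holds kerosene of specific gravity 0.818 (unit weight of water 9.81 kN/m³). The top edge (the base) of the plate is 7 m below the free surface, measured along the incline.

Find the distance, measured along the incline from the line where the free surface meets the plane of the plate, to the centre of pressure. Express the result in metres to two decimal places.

y_p = 7.48 m

γ = 0.818 × 9.81 = 8.02458 kN/m³.
The plate makes 26° with the vertical, i.e. θ = 90° − 26° = 64° to the horizontal. Measuring y along the incline from the free-surface line, vertical depth h = y·sinθ with sinθ = 0.898794.
With the apex down, the centroid sits h/3 = 1.39/3 = 0.463333 m below the base (the top edge), so y_c = 7 + 0.463333 = 7.46333 m and h_c = 7.46333 × 0.898794 = 6.708 m.
A = ½ × 1.58 × 1.39 = 1.0981 m².
Resultant F = γ·h_c·A = 8.02458 × 6.708 × 1.0981 = 59.1095 kN.
I_c = b·h³/36 = 1.58 × 1.39³/36 = 0.117869 m⁴.
Centre of pressure: y_p = y_c + I_c/(y_c·A) = 7.46333 + 0.117869/(7.46333 × 1.0981) = 7.46333 + 0.0143822 = 7.47771 m along the plane.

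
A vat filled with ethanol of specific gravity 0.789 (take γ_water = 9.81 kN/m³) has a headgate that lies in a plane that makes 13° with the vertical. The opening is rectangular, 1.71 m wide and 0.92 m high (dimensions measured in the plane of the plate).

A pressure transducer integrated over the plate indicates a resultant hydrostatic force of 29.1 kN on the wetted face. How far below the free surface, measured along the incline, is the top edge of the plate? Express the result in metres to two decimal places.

y_top ≈ 1.99 m

γ = 0.789 × 9.81 = 7.74009 kN/m³.
A = 1.71 × 0.92 = 1.5732 m².
From F = γ·h_c·A, the centroid depth is h_c = 29.1/(7.74009 × 1.5732) = 2.38981 m.
The plate makes 13° with the vertical, i.e. θ = 90° − 13° = 77° to the horizontal. Measuring y along the incline from the free-surface line, vertical depth h = y·sinθ with sinθ = 0.974370.
Along the incline, y_c = h_c/sinθ = 2.38981/0.974370 = 2.45267 m.
The centroid lies 0.92/2 = 0.46 m below the top edge, so the top edge sits at y_top = 2.45267 − 0.46 = 1.99267 m along the incline.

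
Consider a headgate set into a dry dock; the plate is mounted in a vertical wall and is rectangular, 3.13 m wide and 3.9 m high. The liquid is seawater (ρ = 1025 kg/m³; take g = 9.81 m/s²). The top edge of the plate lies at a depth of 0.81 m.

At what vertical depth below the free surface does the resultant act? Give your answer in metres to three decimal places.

γ = ρg = 1025 × 9.81 / 1000 = 10.05525 kN/m³.
The centroid lies 3.9/2 = 1.95 m below the top edge, so the centroid depth is h_c = 0.81 + 1.95 = 2.76 m.
A = 3.13 × 3.9 = 12.207 m².
Resultant F = γ·h_c·A = 10.05525 × 2.76 × 12.207 = 338.775 kN.
I_c = b·h³/12 = 3.13 × 3.9³/12 = 15.4724 m⁴.
Centre of pressure: y_p = y_c + I_c/(y_c·A) = 2.76 + 15.4724/(2.76 × 12.207) = 2.76 + 0.45924 = 3.21924 m along the plane.

h_p = 3.219 m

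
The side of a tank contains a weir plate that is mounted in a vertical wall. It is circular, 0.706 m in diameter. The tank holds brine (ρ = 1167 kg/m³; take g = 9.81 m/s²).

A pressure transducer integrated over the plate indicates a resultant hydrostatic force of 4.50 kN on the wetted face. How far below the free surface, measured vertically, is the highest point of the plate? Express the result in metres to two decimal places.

d_top ≈ 0.65 m

γ = ρg = 1167 × 9.81 / 1000 = 11.44827 kN/m³.
A = π(0.353)² = 0.391471 m².
From F = γ·h_c·A, the centroid depth is h_c = 4.50/(11.44827 × 0.391471) = 1.00409 m.
The centroid is at the centre, 0.353 m below the top of the plate, so the highest point sits at h_top = 1.00409 − 0.353 = 0.65109 m below the surface.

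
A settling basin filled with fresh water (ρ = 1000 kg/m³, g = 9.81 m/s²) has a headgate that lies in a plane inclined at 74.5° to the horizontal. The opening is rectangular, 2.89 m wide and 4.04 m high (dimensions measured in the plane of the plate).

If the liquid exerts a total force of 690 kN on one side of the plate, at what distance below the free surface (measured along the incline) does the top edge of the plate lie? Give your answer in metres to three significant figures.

γ = ρg = 1000 × 9.81 = 9810 N/m³ = 9.81 kN/m³.
A = 2.89 × 4.04 = 11.6756 m².
From F = γ·h_c·A, the centroid depth is h_c = 690/(9.81 × 11.6756) = 6.02422 m.
Let θ = 74.5° be the plate's angle to the horizontal; measure y along the incline from where the plane meets the free surface. Vertical depth h = y·sinθ with sinθ = 0.963630.
Along the incline, y_c = h_c/sinθ = 6.02422/0.963630 = 6.25159 m.
The centroid lies 4.04/2 = 2.02 m below the top edge, so the top edge sits at y_top = 6.25159 − 2.02 = 4.23159 m along the incline.

y_top ≈ 4.23 m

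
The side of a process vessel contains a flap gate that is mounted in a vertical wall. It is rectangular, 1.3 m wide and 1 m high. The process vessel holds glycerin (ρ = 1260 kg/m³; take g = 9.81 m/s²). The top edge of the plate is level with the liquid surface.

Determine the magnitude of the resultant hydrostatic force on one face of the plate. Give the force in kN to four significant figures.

F ≈ 8.034 kN

γ = ρg = 1260 × 9.81 / 1000 = 12.3606 kN/m³.
The centroid lies 1/2 = 0.5 m below the top edge, so the centroid depth is h_c = 0.5 m.
A = 1.3 × 1 = 1.3 m².
Resultant F = γ·h_c·A = 12.3606 × 0.5 × 1.3 = 8.03439 kN.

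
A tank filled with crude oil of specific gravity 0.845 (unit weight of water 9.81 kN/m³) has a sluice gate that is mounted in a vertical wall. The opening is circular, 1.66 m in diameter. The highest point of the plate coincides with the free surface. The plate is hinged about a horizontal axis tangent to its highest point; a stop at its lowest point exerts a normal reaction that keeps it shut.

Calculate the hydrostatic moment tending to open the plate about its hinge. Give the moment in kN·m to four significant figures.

γ = 0.845 × 9.81 = 8.28945 kN/m³.
The centroid is at the centre, 0.83 m below the top of the plate, so the centroid depth is h_c = 0.83 m.
A = π(0.83)² = 2.16424 m².
Resultant F = γ·h_c·A = 8.28945 × 0.83 × 2.16424 = 14.8905 kN.
I_c = πr⁴/4 = π × 0.83⁴/4 = 0.372737 m⁴.
Centre of pressure: y_p = y_c + I_c/(y_c·A) = 0.83 + 0.372737/(0.83 × 2.16424) = 0.83 + 0.2075 = 1.0375 m along the plane.
The resultant acts 0.83 + 0.2075 = 1.0375 m (along the plate) below the hinge at the top edge, so the moment about the hinge is M = F × 1.0375 = 14.8905 × 1.0375 = 15.4489 kN·m.

M ≈ 15.45 kN·m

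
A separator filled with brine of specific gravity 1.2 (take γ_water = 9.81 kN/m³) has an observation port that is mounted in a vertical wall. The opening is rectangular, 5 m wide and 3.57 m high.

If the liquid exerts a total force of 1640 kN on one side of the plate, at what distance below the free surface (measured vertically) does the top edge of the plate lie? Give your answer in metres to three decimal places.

d_top ≈ 6.020 m

γ = 1.2 × 9.81 = 11.772 kN/m³.
A = 5 × 3.57 = 17.85 m².
From F = γ·h_c·A, the centroid depth is h_c = 1640/(11.772 × 17.85) = 7.80468 m.
The centroid lies 3.57/2 = 1.785 m below the top edge, so the top edge sits at h_top = 7.80468 − 1.785 = 6.01968 m below the surface.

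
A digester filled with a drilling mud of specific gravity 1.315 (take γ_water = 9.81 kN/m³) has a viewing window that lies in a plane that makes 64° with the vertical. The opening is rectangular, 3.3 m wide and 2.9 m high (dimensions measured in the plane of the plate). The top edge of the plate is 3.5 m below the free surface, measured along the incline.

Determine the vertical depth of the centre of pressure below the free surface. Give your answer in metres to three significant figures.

h_p = 2.23 m

γ = 1.315 × 9.81 = 12.90015 kN/m³.
The plate makes 64° with the vertical, i.e. θ = 90° − 64° = 26° to the horizontal. Measuring y along the incline from the free-surface line, vertical depth h = y·sinθ with sinθ = 0.438371.
The centroid lies 2.9/2 = 1.45 m below the top edge, so y_c = 3.5 + 1.45 = 4.95 m and h_c = 4.95 × 0.438371 = 2.16994 m.
A = 3.3 × 2.9 = 9.57 m².
Resultant F = γ·h_c·A = 12.90015 × 2.16994 × 9.57 = 267.889 kN.
I_c = b·h³/12 = 3.3 × 2.9³/12 = 6.70697 m⁴.
Centre of pressure: y_p = y_c + I_c/(y_c·A) = 4.95 + 6.70697/(4.95 × 9.57) = 4.95 + 0.141582 = 5.09158 m along the plane.
Vertically, h_p = y_p·sinθ = 5.09158 × 0.438371 = 2.232 m.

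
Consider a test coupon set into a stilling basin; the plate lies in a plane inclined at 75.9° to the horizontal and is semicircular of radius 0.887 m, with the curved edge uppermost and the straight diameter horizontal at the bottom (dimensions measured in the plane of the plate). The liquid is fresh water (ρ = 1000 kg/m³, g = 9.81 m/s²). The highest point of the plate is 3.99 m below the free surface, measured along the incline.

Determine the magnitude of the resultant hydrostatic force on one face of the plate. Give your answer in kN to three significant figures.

F ≈ 52.9 kN

γ = ρg = 1000 × 9.81 = 9810 N/m³ = 9.81 kN/m³.
Let θ = 75.9° be the plate's angle to the horizontal; measure y along the incline from where the plane meets the free surface. Vertical depth h = y·sinθ with sinθ = 0.969872.
The centroid lies 4r/(3π) = 0.376454 m above the diameter, so r − 4r/(3π) = 0.887 − 0.376454 = 0.510546 m below the topmost point, so y_c = 3.99 + 0.510546 = 4.50055 m and h_c = 4.50055 × 0.969872 = 4.36496 m.
A = πr²/2 = π × 0.887²/2 = 1.23585 m².
Resultant F = γ·h_c·A = 9.81 × 4.36496 × 1.23585 = 52.9194 kN.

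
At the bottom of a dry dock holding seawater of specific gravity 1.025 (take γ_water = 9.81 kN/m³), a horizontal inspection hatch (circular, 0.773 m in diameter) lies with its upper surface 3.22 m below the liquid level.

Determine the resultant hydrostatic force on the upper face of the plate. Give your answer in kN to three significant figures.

γ = 1.025 × 9.81 = 10.05525 kN/m³.
The plate is horizontal, so pressure is uniform at p = γ·h = 10.05525 × 3.22 = 32.3779 kN/m².
A = π(0.3865)² = 0.469298 m².
F = p·A = 32.3779 × 0.469298 = 15.1949 kN.

F ≈ 15.2 kN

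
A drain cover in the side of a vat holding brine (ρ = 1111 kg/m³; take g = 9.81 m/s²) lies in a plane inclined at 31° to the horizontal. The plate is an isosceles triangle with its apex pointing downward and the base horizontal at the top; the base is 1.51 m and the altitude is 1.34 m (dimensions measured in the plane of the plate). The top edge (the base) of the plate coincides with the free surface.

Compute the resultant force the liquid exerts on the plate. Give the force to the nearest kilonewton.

γ = ρg = 1111 × 9.81 / 1000 = 10.89891 kN/m³.
Let θ = 31° be the plate's angle to the horizontal; measure y along the incline from where the plane meets the free surface. Vertical depth h = y·sinθ with sinθ = 0.515038.
With the apex down, the centroid sits h/3 = 1.34/3 = 0.446667 m below the base (the top edge), so y_c = 0.446667 m and h_c = 0.446667 × 0.515038 = 0.23005 m.
A = ½ × 1.51 × 1.34 = 1.0117 m².
Resultant F = γ·h_c·A = 10.89891 × 0.23005 × 1.0117 = 2.53663 kN.

F ≈ 3 kN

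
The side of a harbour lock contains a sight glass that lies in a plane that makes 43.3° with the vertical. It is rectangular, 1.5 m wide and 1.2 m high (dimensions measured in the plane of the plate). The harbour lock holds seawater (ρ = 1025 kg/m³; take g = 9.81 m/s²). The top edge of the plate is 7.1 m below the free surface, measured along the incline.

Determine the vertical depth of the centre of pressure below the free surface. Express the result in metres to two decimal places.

h_p = 5.62 m

γ = ρg = 1025 × 9.81 / 1000 = 10.05525 kN/m³.
The plate makes 43.3° with the vertical, i.e. θ = 90° − 43.3° = 46.7° to the horizontal. Measuring y along the incline from the free-surface line, vertical depth h = y·sinθ with sinθ = 0.727773.
The centroid lies 1.2/2 = 0.6 m below the top edge, so y_c = 7.1 + 0.6 = 7.7 m and h_c = 7.7 × 0.727773 = 5.60385 m.
A = 1.5 × 1.2 = 1.8 m².
Resultant F = γ·h_c·A = 10.05525 × 5.60385 × 1.8 = 101.427 kN.
I_c = b·h³/12 = 1.5 × 1.2³/12 = 0.216 m⁴.
Centre of pressure: y_p = y_c + I_c/(y_c·A) = 7.7 + 0.216/(7.7 × 1.8) = 7.7 + 0.0155844 = 7.71558 m along the plane.
Vertically, h_p = y_p·sinθ = 7.71558 × 0.727773 = 5.61519 m.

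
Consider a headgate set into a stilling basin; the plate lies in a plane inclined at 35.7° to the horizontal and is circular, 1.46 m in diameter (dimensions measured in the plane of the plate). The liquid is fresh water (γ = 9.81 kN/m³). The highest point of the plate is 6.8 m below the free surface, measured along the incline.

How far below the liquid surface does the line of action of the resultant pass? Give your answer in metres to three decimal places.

h_p = 4.404 m

γ = 9.81 kN/m³.
Let θ = 35.7° be the plate's angle to the horizontal; measure y along the incline from where the plane meets the free surface. Vertical depth h = y·sinθ with sinθ = 0.583541.
The centroid is at the centre, 0.73 m below the top of the plate, so y_c = 6.8 + 0.73 = 7.53 m and h_c = 7.53 × 0.583541 = 4.39406 m.
A = π(0.73)² = 1.67415 m².
Resultant F = γ·h_c·A = 9.81 × 4.39406 × 1.67415 = 72.1655 kN.
I_c = πr⁴/4 = π × 0.73⁴/4 = 0.223039 m⁴.
Centre of pressure: y_p = y_c + I_c/(y_c·A) = 7.53 + 0.223039/(7.53 × 1.67415) = 7.53 + 0.0176926 = 7.54769 m along the plane.
Vertically, h_p = y_p·sinθ = 7.54769 × 0.583541 = 4.40439 m.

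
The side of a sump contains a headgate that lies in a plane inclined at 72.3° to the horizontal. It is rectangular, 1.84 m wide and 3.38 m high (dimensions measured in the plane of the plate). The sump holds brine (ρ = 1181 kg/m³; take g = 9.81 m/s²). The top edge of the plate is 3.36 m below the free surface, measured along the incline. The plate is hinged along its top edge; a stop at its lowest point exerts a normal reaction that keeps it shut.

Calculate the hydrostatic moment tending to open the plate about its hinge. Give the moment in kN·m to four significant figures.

γ = ρg = 1181 × 9.81 / 1000 = 11.58561 kN/m³.
Let θ = 72.3° be the plate's angle to the horizontal; measure y along the incline from where the plane meets the free surface. Vertical depth h = y·sinθ with sinθ = 0.952661.
The centroid lies 3.38/2 = 1.69 m below the top edge, so y_c = 3.36 + 1.69 = 5.05 m and h_c = 5.05 × 0.952661 = 4.81094 m.
A = 1.84 × 3.38 = 6.2192 m².
Resultant F = γ·h_c·A = 11.58561 × 4.81094 × 6.2192 = 346.644 kN.
I_c = b·h³/12 = 1.84 × 3.38³/12 = 5.92089 m⁴.
Centre of pressure: y_p = y_c + I_c/(y_c·A) = 5.05 + 5.92089/(5.05 × 6.2192) = 5.05 + 0.188522 = 5.23852 m along the plane.
The resultant acts 1.69 + 0.188522 = 1.87852 m (along the plate) below the hinge at the top edge, so the moment about the hinge is M = F × 1.87852 = 346.644 × 1.87852 = 651.178 kN·m.

M ≈ 651.2 kN·m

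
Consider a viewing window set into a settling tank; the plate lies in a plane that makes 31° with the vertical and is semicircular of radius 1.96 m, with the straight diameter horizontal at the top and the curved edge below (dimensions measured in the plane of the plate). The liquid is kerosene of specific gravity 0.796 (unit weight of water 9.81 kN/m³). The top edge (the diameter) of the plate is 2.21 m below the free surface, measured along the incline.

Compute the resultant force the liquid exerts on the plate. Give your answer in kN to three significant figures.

F ≈ 123 kN

γ = 0.796 × 9.81 = 7.80876 kN/m³.
The plate makes 31° with the vertical, i.e. θ = 90° − 31° = 59° to the horizontal. Measuring y along the incline from the free-surface line, vertical depth h = y·sinθ with sinθ = 0.857167.
The centroid of a semicircle lies 4r/(3π) = 0.83185 m from the diameter, here below the top edge, so y_c = 2.21 + 0.83185 = 3.04185 m and h_c = 3.04185 × 0.857167 = 2.60737 m.
A = πr²/2 = π × 1.96²/2 = 6.03437 m².
Resultant F = γ·h_c·A = 7.80876 × 2.60737 × 6.03437 = 122.862 kN.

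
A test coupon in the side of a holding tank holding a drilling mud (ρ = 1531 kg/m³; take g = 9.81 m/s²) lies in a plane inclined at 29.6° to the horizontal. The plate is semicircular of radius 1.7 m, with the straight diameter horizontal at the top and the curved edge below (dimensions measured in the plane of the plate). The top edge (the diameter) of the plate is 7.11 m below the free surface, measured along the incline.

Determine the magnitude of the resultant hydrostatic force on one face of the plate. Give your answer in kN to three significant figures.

γ = ρg = 1531 × 9.81 / 1000 = 15.01911 kN/m³.
Let θ = 29.6° be the plate's angle to the horizontal; measure y along the incline from where the plane meets the free surface. Vertical depth h = y·sinθ with sinθ = 0.493942.
The centroid of a semicircle lies 4r/(3π) = 0.721502 m from the diameter, here below the top edge, so y_c = 7.11 + 0.721502 = 7.8315 m and h_c = 7.8315 × 0.493942 = 3.86831 m.
A = πr²/2 = π × 1.7²/2 = 4.5396 m².
Resultant F = γ·h_c·A = 15.01911 × 3.86831 × 4.5396 = 263.744 kN.

F ≈ 264 kN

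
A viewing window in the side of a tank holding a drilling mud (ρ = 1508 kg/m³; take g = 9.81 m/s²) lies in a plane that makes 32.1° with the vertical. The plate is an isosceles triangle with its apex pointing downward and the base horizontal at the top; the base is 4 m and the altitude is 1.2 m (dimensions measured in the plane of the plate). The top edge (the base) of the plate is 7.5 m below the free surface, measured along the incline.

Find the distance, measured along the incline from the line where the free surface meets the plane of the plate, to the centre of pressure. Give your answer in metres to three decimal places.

y_p = 7.910 m

γ = ρg = 1508 × 9.81 / 1000 = 14.79348 kN/m³.
The plate makes 32.1° with the vertical, i.e. θ = 90° − 32.1° = 57.9° to the horizontal. Measuring y along the incline from the free-surface line, vertical depth h = y·sinθ with sinθ = 0.847122.
With the apex down, the centroid sits h/3 = 1.2/3 = 0.4 m below the base (the top edge), so y_c = 7.5 + 0.4 = 7.9 m and h_c = 7.9 × 0.847122 = 6.69226 m.
A = ½ × 4 × 1.2 = 2.4 m².
Resultant F = γ·h_c·A = 14.79348 × 6.69226 × 2.4 = 237.604 kN.
I_c = b·h³/36 = 4 × 1.2³/36 = 0.192 m⁴.
Centre of pressure: y_p = y_c + I_c/(y_c·A) = 7.9 + 0.192/(7.9 × 2.4) = 7.9 + 0.0101266 = 7.91013 m along the plane.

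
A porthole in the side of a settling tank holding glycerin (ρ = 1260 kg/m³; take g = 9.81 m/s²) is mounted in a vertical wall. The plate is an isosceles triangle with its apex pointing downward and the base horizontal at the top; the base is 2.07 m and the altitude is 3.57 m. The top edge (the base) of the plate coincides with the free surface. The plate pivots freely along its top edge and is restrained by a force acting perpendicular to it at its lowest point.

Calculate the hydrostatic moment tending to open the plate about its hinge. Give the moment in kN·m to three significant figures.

γ = ρg = 1260 × 9.81 / 1000 = 12.3606 kN/m³.
With the apex down, the centroid sits h/3 = 3.57/3 = 1.19 m below the base (the top edge), so the centroid depth is h_c = 1.19 m.
A = ½ × 2.07 × 3.57 = 3.69495 m².
Resultant F = γ·h_c·A = 12.3606 × 1.19 × 3.69495 = 54.3494 kN.
I_c = b·h³/36 = 2.07 × 3.57³/36 = 2.61621 m⁴.
Centre of pressure: y_p = y_c + I_c/(y_c·A) = 1.19 + 2.61621/(1.19 × 3.69495) = 1.19 + 0.595 = 1.785 m along the plane.
The resultant acts 1.19 + 0.595 = 1.785 m (along the plate) below the hinge at the top edge, so the moment about the hinge is M = F × 1.785 = 54.3494 × 1.785 = 97.0137 kN·m.

M ≈ 97.0 kN·m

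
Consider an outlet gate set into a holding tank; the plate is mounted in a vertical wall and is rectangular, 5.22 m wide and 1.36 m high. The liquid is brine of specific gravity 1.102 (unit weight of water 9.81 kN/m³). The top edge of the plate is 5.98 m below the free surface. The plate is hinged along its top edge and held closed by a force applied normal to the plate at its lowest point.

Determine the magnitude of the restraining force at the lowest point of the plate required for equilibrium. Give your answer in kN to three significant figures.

γ = 1.102 × 9.81 = 10.81062 kN/m³.
The centroid lies 1.36/2 = 0.68 m below the top edge, so the centroid depth is h_c = 5.98 + 0.68 = 6.66 m.
A = 5.22 × 1.36 = 7.0992 m².
Resultant F = γ·h_c·A = 10.81062 × 6.66 × 7.0992 = 511.133 kN.
I_c = b·h³/12 = 5.22 × 1.36³/12 = 1.09422 m⁴.
Centre of pressure: y_p = y_c + I_c/(y_c·A) = 6.66 + 1.09422/(6.66 × 7.0992) = 6.66 + 0.0231431 = 6.68314 m along the plane.
The resultant acts 0.68 + 0.0231431 = 0.703143 m (along the plate) below the hinge at the top edge, so the moment about the hinge is M = F × 0.703143 = 511.133 × 0.703143 = 359.4 kN·m.
A normal force at the bottom, 1.36 m from the hinge, must supply this moment: P = 359.4/1.36 = 264.265 kN.

P ≈ 264 kN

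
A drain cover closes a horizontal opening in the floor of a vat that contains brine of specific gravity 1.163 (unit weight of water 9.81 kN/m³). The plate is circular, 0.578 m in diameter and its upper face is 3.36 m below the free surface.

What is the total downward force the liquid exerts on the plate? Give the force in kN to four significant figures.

γ = 1.163 × 9.81 = 11.40903 kN/m³.
The plate is horizontal, so pressure is uniform at p = γ·h = 11.40903 × 3.36 = 38.3343 kN/m².
A = π(0.289)² = 0.262389 m².
F = p·A = 38.3343 × 0.262389 = 10.0585 kN.

F ≈ 10.06 kN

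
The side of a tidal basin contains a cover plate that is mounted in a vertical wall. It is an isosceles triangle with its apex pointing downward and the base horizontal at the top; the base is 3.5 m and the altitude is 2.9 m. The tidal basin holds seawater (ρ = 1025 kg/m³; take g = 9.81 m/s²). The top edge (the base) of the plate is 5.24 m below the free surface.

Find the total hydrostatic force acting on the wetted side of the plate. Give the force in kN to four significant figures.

γ = ρg = 1025 × 9.81 / 1000 = 10.05525 kN/m³.
With the apex down, the centroid sits h/3 = 2.9/3 = 0.966667 m below the base (the top edge), so the centroid depth is h_c = 5.24 + 0.966667 = 6.20667 m.
A = ½ × 3.5 × 2.9 = 5.075 m².
Resultant F = γ·h_c·A = 10.05525 × 6.20667 × 5.075 = 316.729 kN.

F ≈ 316.7 kN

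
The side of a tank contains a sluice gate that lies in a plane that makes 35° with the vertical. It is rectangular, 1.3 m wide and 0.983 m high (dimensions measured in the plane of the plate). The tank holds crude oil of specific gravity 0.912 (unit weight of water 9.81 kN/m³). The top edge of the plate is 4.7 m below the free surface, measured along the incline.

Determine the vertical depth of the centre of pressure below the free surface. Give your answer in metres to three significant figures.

γ = 0.912 × 9.81 = 8.94672 kN/m³.
The plate makes 35° with the vertical, i.e. θ = 90° − 35° = 55° to the horizontal. Measuring y along the incline from the free-surface line, vertical depth h = y·sinθ with sinθ = 0.819152.
The centroid lies 0.983/2 = 0.4915 m below the top edge, so y_c = 4.7 + 0.4915 = 5.1915 m and h_c = 5.1915 × 0.819152 = 4.25263 m.
A = 1.3 × 0.983 = 1.2779 m².
Resultant F = γ·h_c·A = 8.94672 × 4.25263 × 1.2779 = 48.6204 kN.
I_c = b·h³/12 = 1.3 × 0.983³/12 = 0.102902 m⁴.
Centre of pressure: y_p = y_c + I_c/(y_c·A) = 5.1915 + 0.102902/(5.1915 × 1.2779) = 5.1915 + 0.0155108 = 5.20701 m along the plane.
Vertically, h_p = y_p·sinθ = 5.20701 × 0.819152 = 4.26533 m.

h_p = 4.27 m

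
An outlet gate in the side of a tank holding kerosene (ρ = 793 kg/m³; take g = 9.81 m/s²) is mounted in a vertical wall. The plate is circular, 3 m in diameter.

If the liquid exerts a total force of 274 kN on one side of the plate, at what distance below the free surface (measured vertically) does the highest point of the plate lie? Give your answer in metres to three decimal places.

d_top ≈ 3.483 m

γ = ρg = 793 × 9.81 / 1000 = 7.77933 kN/m³.
A = π(1.5)² = 7.06858 m².
From F = γ·h_c·A, the centroid depth is h_c = 274/(7.77933 × 7.06858) = 4.98283 m.
The centroid is at the centre, 1.5 m below the top of the plate, so the highest point sits at h_top = 4.98283 − 1.5 = 3.48283 m below the surface.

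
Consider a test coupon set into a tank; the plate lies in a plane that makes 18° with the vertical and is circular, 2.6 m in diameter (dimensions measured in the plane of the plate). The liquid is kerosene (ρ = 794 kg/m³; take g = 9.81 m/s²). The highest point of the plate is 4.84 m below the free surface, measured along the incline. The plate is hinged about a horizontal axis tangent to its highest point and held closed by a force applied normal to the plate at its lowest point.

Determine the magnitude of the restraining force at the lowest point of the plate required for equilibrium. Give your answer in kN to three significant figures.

P ≈ 127 kN

γ = ρg = 794 × 9.81 / 1000 = 7.78914 kN/m³.
The plate makes 18° with the vertical, i.e. θ = 90° − 18° = 72° to the horizontal. Measuring y along the incline from the free-surface line, vertical depth h = y·sinθ with sinθ = 0.951057.
The centroid is at the centre, 1.3 m below the top of the plate, so y_c = 4.84 + 1.3 = 6.14 m and h_c = 6.14 × 0.951057 = 5.83949 m.
A = π(1.3)² = 5.30929 m².
Resultant F = γ·h_c·A = 7.78914 × 5.83949 × 5.30929 = 241.491 kN.
I_c = πr⁴/4 = π × 1.3⁴/4 = 2.24318 m⁴.
Centre of pressure: y_p = y_c + I_c/(y_c·A) = 6.14 + 2.24318/(6.14 × 5.30929) = 6.14 + 0.0688112 = 6.20881 m along the plane.
The resultant acts 1.3 + 0.0688112 = 1.36881 m (along the plate) below the hinge at the top edge, so the moment about the hinge is M = F × 1.36881 = 241.491 × 1.36881 = 330.555 kN·m.
A normal force at the bottom, 2.6 m from the hinge, must supply this moment: P = 330.555/2.6 = 127.137 kN.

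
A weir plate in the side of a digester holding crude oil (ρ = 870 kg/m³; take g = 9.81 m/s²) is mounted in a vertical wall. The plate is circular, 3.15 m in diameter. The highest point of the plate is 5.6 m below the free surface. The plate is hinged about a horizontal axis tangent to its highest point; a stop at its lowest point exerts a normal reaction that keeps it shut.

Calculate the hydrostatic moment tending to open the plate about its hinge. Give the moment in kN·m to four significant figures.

M ≈ 792.9 kN·m

γ = ρg = 870 × 9.81 / 1000 = 8.5347 kN/m³.
The centroid is at the centre, 1.575 m below the top of the plate, so the centroid depth is h_c = 5.6 + 1.575 = 7.175 m.
A = π(1.575)² = 7.79311 m².
Resultant F = γ·h_c·A = 8.5347 × 7.175 × 7.79311 = 477.223 kN.
I_c = πr⁴/4 = π × 1.575⁴/4 = 4.83295 m⁴.
Centre of pressure: y_p = y_c + I_c/(y_c·A) = 7.175 + 4.83295/(7.175 × 7.79311) = 7.175 + 0.086433 = 7.26143 m along the plane.
The resultant acts 1.575 + 0.086433 = 1.66143 m (along the plate) below the hinge at the top edge, so the moment about the hinge is M = F × 1.66143 = 477.223 × 1.66143 = 792.873 kN·m.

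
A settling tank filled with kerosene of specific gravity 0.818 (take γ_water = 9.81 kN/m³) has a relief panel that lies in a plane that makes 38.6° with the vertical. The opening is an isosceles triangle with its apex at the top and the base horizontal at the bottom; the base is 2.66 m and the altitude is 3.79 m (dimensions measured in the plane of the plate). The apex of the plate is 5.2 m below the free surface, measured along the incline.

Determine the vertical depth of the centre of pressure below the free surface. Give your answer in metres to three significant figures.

h_p = 6.12 m

γ = 0.818 × 9.81 = 8.02458 kN/m³.
The plate makes 38.6° with the vertical, i.e. θ = 90° − 38.6° = 51.4° to the horizontal. Measuring y along the incline from the free-surface line, vertical depth h = y·sinθ with sinθ = 0.781520.
With the apex up, the centroid sits 2h/3 = 2 × 3.79/3 = 2.52667 m below the apex, so y_c = 5.2 + 2.52667 = 7.72667 m and h_c = 7.72667 × 0.781520 = 6.03855 m.
A = ½ × 2.66 × 3.79 = 5.0407 m².
Resultant F = γ·h_c·A = 8.02458 × 6.03855 × 5.0407 = 244.256 kN.
I_c = b·h³/36 = 2.66 × 3.79³/36 = 4.02251 m⁴.
Centre of pressure: y_p = y_c + I_c/(y_c·A) = 7.72667 + 4.02251/(7.72667 × 5.0407) = 7.72667 + 0.103279 = 7.82995 m along the plane.
Vertically, h_p = y_p·sinθ = 7.82995 × 0.781520 = 6.11926 m.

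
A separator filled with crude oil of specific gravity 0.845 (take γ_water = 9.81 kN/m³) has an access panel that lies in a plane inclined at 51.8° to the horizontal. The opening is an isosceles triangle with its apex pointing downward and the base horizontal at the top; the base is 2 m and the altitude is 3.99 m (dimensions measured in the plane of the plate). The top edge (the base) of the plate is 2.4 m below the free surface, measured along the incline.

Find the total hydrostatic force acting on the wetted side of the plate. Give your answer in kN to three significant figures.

F ≈ 97.0 kN

γ = 0.845 × 9.81 = 8.28945 kN/m³.
Let θ = 51.8° be the plate's angle to the horizontal; measure y along the incline from where the plane meets the free surface. Vertical depth h = y·sinθ with sinθ = 0.785857.
With the apex down, the centroid sits h/3 = 3.99/3 = 1.33 m below the base (the top edge), so y_c = 2.4 + 1.33 = 3.73 m and h_c = 3.73 × 0.785857 = 2.93125 m.
A = ½ × 2 × 3.99 = 3.99 m².
Resultant F = γ·h_c·A = 8.28945 × 2.93125 × 3.99 = 96.9508 kN.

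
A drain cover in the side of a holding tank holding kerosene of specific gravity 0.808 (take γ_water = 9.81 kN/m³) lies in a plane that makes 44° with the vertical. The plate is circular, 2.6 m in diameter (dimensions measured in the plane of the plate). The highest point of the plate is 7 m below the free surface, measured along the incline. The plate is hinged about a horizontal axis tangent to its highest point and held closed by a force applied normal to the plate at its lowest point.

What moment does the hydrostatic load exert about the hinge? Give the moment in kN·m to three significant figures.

M ≈ 339 kN·m

γ = 0.808 × 9.81 = 7.92648 kN/m³.
The plate makes 44° with the vertical, i.e. θ = 90° − 44° = 46° to the horizontal. Measuring y along the incline from the free-surface line, vertical depth h = y·sinθ with sinθ = 0.719340.
The centroid is at the centre, 1.3 m below the top of the plate, so y_c = 7 + 1.3 = 8.3 m and h_c = 8.3 × 0.719340 = 5.97052 m.
A = π(1.3)² = 5.30929 m².
Resultant F = γ·h_c·A = 7.92648 × 5.97052 × 5.30929 = 251.263 kN.
I_c = πr⁴/4 = π × 1.3⁴/4 = 2.24318 m⁴.
Centre of pressure: y_p = y_c + I_c/(y_c·A) = 8.3 + 2.24318/(8.3 × 5.30929) = 8.3 + 0.0509037 = 8.3509 m along the plane.
The resultant acts 1.3 + 0.0509037 = 1.3509 m (along the plate) below the hinge at the top edge, so the moment about the hinge is M = F × 1.3509 = 251.263 × 1.3509 = 339.431 kN·m.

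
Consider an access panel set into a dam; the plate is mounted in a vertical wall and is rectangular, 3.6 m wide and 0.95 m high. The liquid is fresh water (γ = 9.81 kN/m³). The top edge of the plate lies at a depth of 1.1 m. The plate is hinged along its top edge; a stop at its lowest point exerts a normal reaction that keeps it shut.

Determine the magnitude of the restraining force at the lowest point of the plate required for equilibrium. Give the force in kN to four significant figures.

P ≈ 29.08 kN

γ = 9.81 kN/m³.
The centroid lies 0.95/2 = 0.475 m below the top edge, so the centroid depth is h_c = 1.1 + 0.475 = 1.575 m.
A = 3.6 × 0.95 = 3.42 m².
Resultant F = γ·h_c·A = 9.81 × 1.575 × 3.42 = 52.8416 kN.
I_c = b·h³/12 = 3.6 × 0.95³/12 = 0.257212 m⁴.
Centre of pressure: y_p = y_c + I_c/(y_c·A) = 1.575 + 0.257212/(1.575 × 3.42) = 1.575 + 0.0477512 = 1.62275 m along the plane.
The resultant acts 0.475 + 0.0477512 = 0.522751 m (along the plate) below the hinge at the top edge, so the moment about the hinge is M = F × 0.522751 = 52.8416 × 0.522751 = 27.623 kN·m.
A normal force at the bottom, 0.95 m from the hinge, must supply this moment: P = 27.623/0.95 = 29.0768 kN.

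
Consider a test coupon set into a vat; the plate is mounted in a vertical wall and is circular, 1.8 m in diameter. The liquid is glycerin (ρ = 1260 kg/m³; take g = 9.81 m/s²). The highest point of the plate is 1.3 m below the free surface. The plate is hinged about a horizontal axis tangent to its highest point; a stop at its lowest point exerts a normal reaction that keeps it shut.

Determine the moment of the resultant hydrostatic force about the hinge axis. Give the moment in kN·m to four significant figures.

M ≈ 68.65 kN·m

γ = ρg = 1260 × 9.81 / 1000 = 12.3606 kN/m³.
The centroid is at the centre, 0.9 m below the top of the plate, so the centroid depth is h_c = 1.3 + 0.9 = 2.2 m.
A = π(0.9)² = 2.54469 m².
Resultant F = γ·h_c·A = 12.3606 × 2.2 × 2.54469 = 69.1986 kN.
I_c = πr⁴/4 = π × 0.9⁴/4 = 0.5153 m⁴.
Centre of pressure: y_p = y_c + I_c/(y_c·A) = 2.2 + 0.5153/(2.2 × 2.54469) = 2.2 + 0.0920455 = 2.29205 m along the plane.
The resultant acts 0.9 + 0.0920455 = 0.992046 m (along the plate) below the hinge at the top edge, so the moment about the hinge is M = F × 0.992046 = 69.1986 × 0.992046 = 68.6482 kN·m.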